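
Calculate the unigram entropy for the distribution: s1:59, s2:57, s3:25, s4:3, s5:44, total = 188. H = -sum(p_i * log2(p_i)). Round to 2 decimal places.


Computing entropy H = -sum(p_i * log2(p_i)):
  s1: p = 59/188 = 0.3138, -p*log2(p) = 0.5247
  s2: p = 57/188 = 0.3032, -p*log2(p) = 0.5220
  s3: p = 25/188 = 0.1330, -p*log2(p) = 0.3871
  s4: p = 3/188 = 0.0160, -p*log2(p) = 0.0953
  s5: p = 44/188 = 0.2340, -p*log2(p) = 0.4904
H = sum of terms = 2.0195
Rounded to 2 decimals: 2.02

2.02


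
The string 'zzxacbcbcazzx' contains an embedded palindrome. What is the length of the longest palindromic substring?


Scanning 'zzxacbcbcazzx' for palindromic substrings.
Substring at positions 3-9: 'acbcbca'.
Check: reverse('acbcbca') = 'acbcbca' -> palindrome confirmed.
Neighbouring characters ('x' / 'z') break symmetry, so it cannot extend further.
No longer palindromic substring exists; longest length = 7

7


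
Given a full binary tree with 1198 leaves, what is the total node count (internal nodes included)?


Leaf nodes (terminals): 1198
Internal nodes = n - 1 = 1198 - 1 = 1197
Total = leaves + internal = 1198 + 1197 = 2395

2395


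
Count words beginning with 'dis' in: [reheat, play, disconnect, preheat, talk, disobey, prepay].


Checking each word for prefix 'dis':
  'reheat' -> no (count: 0)
  'play' -> no (count: 0)
  'disconnect' -> YES, starts with 'dis' (count: 1)
  'preheat' -> no (count: 1)
  'talk' -> no (count: 1)
  'disobey' -> YES, starts with 'dis' (count: 2)
  'prepay' -> no (count: 2)
Total with prefix 'dis': 2

2


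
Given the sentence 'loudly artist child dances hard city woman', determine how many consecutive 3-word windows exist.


Word trigrams from [7] words:
  Trigram 1: (loudly artist child)
  Trigram 2: (artist child dances)
  Trigram 3: (child dances hard)
  Trigram 4: (dances hard city)
  Trigram 5: (hard city woman)
Total word trigrams: 7 - 2 = 5

5


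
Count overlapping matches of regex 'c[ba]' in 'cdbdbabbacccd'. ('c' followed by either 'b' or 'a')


Pattern: c[ba] means 'c' followed by either 'b' or 'a'.
Scanning 'cdbdbabbacccd' position-by-position:
  Pos 0: window 'cd' -> no
  Pos 1: window 'db' -> no
  Pos 2: window 'bd' -> no
  Pos 3: window 'db' -> no
  Pos 4: window 'ba' -> no
  Pos 5: window 'ab' -> no
  Pos 6: window 'bb' -> no
  Pos 7: window 'ba' -> no
  Pos 8: window 'ac' -> no
  Pos 9: window 'cc' -> no
  Pos 10: window 'cc' -> no
  Pos 11: window 'cd' -> no
  Pos 12: window 'd' -> no
Total matches: 0

0


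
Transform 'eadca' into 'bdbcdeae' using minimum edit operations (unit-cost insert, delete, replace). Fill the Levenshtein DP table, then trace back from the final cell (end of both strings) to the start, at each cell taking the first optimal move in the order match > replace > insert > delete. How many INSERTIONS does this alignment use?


Edit distance = 6. Backtracking from cell (5, 8) with preference match > replace > insert > delete,
then listing the resulting alignment 'eadca' -> 'bdbcdeae' left to right:
  Step 1: insert 'b' [insertion #1]
  Step 2: insert 'd' [insertion #2]
  Step 3: replace e->b
  Step 4: replace a->c
  Step 5: keep 'd'
  Step 6: replace c->e
  Step 7: keep 'a'
  Step 8: insert 'e' [insertion #3]
Total insertions: 3

3


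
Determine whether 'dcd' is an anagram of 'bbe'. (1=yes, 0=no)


Sort characters of 'dcd': 'cdd'
Sort characters of 'bbe': 'bbe'
Sorted forms differ -> they are NOT anagrams
Result: 0

0


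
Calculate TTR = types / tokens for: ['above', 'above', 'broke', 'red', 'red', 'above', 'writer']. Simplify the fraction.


Tokens: 7
Unique types: ('above', 'broke', 'red', 'writer') = 4
TTR = 4/7
Already in lowest terms.

4/7


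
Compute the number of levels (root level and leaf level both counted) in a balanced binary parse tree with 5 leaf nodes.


In a balanced binary tree with n leaves the deepest leaf is ceil(log2(n)) edges below the root,
so counting node levels inclusive of root and leaves gives ceil(log2(n)) + 1 levels.
log2(5) = 2.3219
ceil(2.3219) = 3
levels = 3 + 1 = 4

4


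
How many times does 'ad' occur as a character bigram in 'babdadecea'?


Scanning 'babdadecea' for bigram 'ad':
  Position 0: 'ba' -> no
  Position 1: 'ab' -> no
  Position 2: 'bd' -> no
  Position 3: 'da' -> no
  Position 4: 'ad' -> MATCH
  Position 5: 'de' -> no
  Position 6: 'ec' -> no
  Position 7: 'ce' -> no
  Position 8: 'ea' -> no
Total matches: 1

1


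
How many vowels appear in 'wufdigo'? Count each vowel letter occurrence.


Scanning each character of 'wufdigo':
  Position 1: 'w' -> consonant (running count: 0)
  Position 2: 'u' -> vowel (running count: 1)
  Position 3: 'f' -> consonant (running count: 1)
  Position 4: 'd' -> consonant (running count: 1)
  Position 5: 'i' -> vowel (running count: 2)
  Position 6: 'g' -> consonant (running count: 2)
  Position 7: 'o' -> vowel (running count: 3)
Total vowels: 3

3


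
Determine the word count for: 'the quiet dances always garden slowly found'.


Counting words by splitting on spaces:
  Word 1: 'the'
  Word 2: 'quiet'
  Word 3: 'dances'
  Word 4: 'always'
  Word 5: 'garden'
  Word 6: 'slowly'
  Word 7: 'found'
Total words: 7

7


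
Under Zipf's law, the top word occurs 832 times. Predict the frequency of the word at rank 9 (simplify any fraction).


Zipf's law: freq(rank) = f1 / rank
f1 = 832, rank = 9
freq = 832 / 9
GCD(832, 9) = 1
Simplified: 832/9

832/9


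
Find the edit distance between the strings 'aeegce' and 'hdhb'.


Building DP table for s1='aeegce' (len 6) and s2='hdhb' (len 4):
       h  d  h  b
    0  1  2  3  4
  a 1  1  2  3  4
  e 2  2  2  3  4
  e 3  3  3  3  4
  g 4  4  4  4  4
  c 5  5  5  5  5
  e 6  6  6  6  6
Edit distance = dp[6][4] = 6

6


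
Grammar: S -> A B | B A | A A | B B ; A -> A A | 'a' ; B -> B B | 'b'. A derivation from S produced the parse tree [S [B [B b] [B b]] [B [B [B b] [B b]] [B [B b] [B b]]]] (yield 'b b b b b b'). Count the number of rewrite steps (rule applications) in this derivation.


Every bracketed nonterminal node [X ...] in the tree is produced by exactly one rule application.
Reading the tree off as a leftmost derivation:
  Step 1: S  =>  B B   (applied S -> B B)
  Step 2: B B  =>  B B B   (applied B -> B B)
  Step 3: B B B  =>  b B B   (applied B -> b)
  Step 4: b B B  =>  b b B   (applied B -> b)
  Step 5: b b B  =>  b b B B   (applied B -> B B)
  Step 6: b b B B  =>  b b B B B   (applied B -> B B)
  Step 7: b b B B B  =>  b b b B B   (applied B -> b)
  Step 8: b b b B B  =>  b b b b B   (applied B -> b)
  Step 9: b b b b B  =>  b b b b B B   (applied B -> B B)
  Step 10: b b b b B B  =>  b b b b b B   (applied B -> b)
  Step 11: b b b b b B  =>  b b b b b b   (applied B -> b)
Final yield: b b b b b b
Total rewrite steps: 11

11


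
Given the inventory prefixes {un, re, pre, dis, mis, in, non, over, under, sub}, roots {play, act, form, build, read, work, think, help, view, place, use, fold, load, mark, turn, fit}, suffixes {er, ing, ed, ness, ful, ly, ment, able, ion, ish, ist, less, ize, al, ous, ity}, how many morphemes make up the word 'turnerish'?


Segmenting 'turnerish' against the inventory:
  'turn' -> root (morpheme 1)
  'er' -> suffix (morpheme 2)
  'ish' -> suffix (morpheme 3)
Total morphemes: 3

3


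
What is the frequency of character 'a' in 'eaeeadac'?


Scanning 'eaeeadac' for 'a':
  Position 1: 'a' -> MATCH (count: 1)
  Position 4: 'a' -> MATCH (count: 2)
  Position 6: 'a' -> MATCH (count: 3)
Total occurrences of 'a': 3

3


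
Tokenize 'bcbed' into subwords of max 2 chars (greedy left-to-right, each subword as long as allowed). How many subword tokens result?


'bcbed' has 5 characters.
Chunking with max size 2:
  Chunk 1: 'bc' (positions 0-1)
  Chunk 2: 'be' (positions 2-3)
  Chunk 3: 'd' (positions 4-4)
Total chunks: ceil(5 / 2) = 3

3


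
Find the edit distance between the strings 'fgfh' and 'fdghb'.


Building DP table for s1='fgfh' (len 4) and s2='fdghb' (len 5):
       f  d  g  h  b
    0  1  2  3  4  5
  f 1  0  1  2  3  4
  g 2  1  1  1  2  3
  f 3  2  2  2  2  3
  h 4  3  3  3  2  3
Edit distance = dp[4][5] = 3

3


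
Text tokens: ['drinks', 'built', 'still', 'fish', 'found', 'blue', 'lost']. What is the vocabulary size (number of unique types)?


Listing all tokens and tracking unique types:
  Token 1: 'drinks' -> NEW (unique so far: 1)
  Token 2: 'built' -> NEW (unique so far: 2)
  Token 3: 'still' -> NEW (unique so far: 3)
  Token 4: 'fish' -> NEW (unique so far: 4)
  Token 5: 'found' -> NEW (unique so far: 5)
  Token 6: 'blue' -> NEW (unique so far: 6)
  Token 7: 'lost' -> NEW (unique so far: 7)
Unique types: ('blue', 'built', 'drinks', 'fish', 'found', 'lost', 'still')
Vocabulary size: 7

7


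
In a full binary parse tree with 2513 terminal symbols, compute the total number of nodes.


Leaf nodes (terminals): 2513
Internal nodes = n - 1 = 2513 - 1 = 2512
Total = leaves + internal = 2513 + 2512 = 5025

5025


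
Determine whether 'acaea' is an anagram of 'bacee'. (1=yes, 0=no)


Sort characters of 'acaea': 'aaace'
Sort characters of 'bacee': 'abcee'
Sorted forms differ -> they are NOT anagrams
Result: 0

0


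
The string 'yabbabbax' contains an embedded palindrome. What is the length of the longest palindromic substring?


Scanning 'yabbabbax' for palindromic substrings.
Substring at positions 1-7: 'abbabba'.
Check: reverse('abbabba') = 'abbabba' -> palindrome confirmed.
Neighbouring characters ('y' / 'x') break symmetry, so it cannot extend further.
No longer palindromic substring exists; longest length = 7

7


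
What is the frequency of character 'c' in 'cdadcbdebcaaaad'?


Scanning 'cdadcbdebcaaaad' for 'c':
  Position 0: 'c' -> MATCH (count: 1)
  Position 4: 'c' -> MATCH (count: 2)
  Position 9: 'c' -> MATCH (count: 3)
Total occurrences of 'c': 3

3


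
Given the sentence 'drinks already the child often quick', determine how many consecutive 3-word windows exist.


Word trigrams from [6] words:
  Trigram 1: (drinks already the)
  Trigram 2: (already the child)
  Trigram 3: (the child often)
  Trigram 4: (child often quick)
Total word trigrams: 6 - 2 = 4

4


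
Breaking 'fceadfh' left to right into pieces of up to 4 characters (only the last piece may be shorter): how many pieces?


'fceadfh' has 7 characters.
Chunking with max size 4:
  Chunk 1: 'fcea' (positions 0-3)
  Chunk 2: 'dfh' (positions 4-6)
Total chunks: ceil(7 / 4) = 2

2


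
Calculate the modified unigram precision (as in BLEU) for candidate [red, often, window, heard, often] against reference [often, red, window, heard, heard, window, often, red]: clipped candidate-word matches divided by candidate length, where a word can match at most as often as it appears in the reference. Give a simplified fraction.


Reference word counts: {'heard': 2, 'often': 2, 'red': 2, 'window': 2}
Checking each candidate word (with clipping):
  'red' -> in reference (ref count 2, used 1/2) -> match (matches: 1)
  'often' -> in reference (ref count 2, used 1/2) -> match (matches: 2)
  'window' -> in reference (ref count 2, used 1/2) -> match (matches: 3)
  'heard' -> in reference (ref count 2, used 1/2) -> match (matches: 4)
  'often' -> in reference (ref count 2, used 2/2) -> match (matches: 5)
Clipped matches: 5, Candidate length: 5
Precision = 5/5 = 1

1


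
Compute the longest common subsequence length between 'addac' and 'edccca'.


DP table for LCS of 'addac' and 'edccca':
       e  d  c  c  c  a
    0  0  0  0  0  0  0
  a 0  0  0  0  0  0  1
  d 0  0  1  1  1  1  1
  d 0  0  1  1  1  1  1
  a 0  0  1  1  1  1  2
  c 0  0  1  2  2  2  2
LCS: 'da'
LCS length = 2

2


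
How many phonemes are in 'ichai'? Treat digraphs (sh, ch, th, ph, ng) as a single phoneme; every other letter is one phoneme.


Parsing 'ichai' greedily, digraphs first:
  'i' -> vowel phoneme (phonemes so far: 1)
  'ch' -> digraph (1 consonant phoneme) (phonemes so far: 2)
  'a' -> vowel phoneme (phonemes so far: 3)
  'i' -> vowel phoneme (phonemes so far: 4)
Total phonemes: 4

4


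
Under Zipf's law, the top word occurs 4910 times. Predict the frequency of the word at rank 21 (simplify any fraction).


Zipf's law: freq(rank) = f1 / rank
f1 = 4910, rank = 21
freq = 4910 / 21
GCD(4910, 21) = 1
Simplified: 4910/21

4910/21


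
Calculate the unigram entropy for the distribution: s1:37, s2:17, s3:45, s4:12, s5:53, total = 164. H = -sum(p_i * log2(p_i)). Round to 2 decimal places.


Computing entropy H = -sum(p_i * log2(p_i)):
  s1: p = 37/164 = 0.2256, -p*log2(p) = 0.4846
  s2: p = 17/164 = 0.1037, -p*log2(p) = 0.3390
  s3: p = 45/164 = 0.2744, -p*log2(p) = 0.5119
  s4: p = 12/164 = 0.0732, -p*log2(p) = 0.2760
  s5: p = 53/164 = 0.3232, -p*log2(p) = 0.5266
H = sum of terms = 2.1381
Rounded to 2 decimals: 2.14

2.14


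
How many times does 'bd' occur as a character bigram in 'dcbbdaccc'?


Scanning 'dcbbdaccc' for bigram 'bd':
  Position 0: 'dc' -> no
  Position 1: 'cb' -> no
  Position 2: 'bb' -> no
  Position 3: 'bd' -> MATCH
  Position 4: 'da' -> no
  Position 5: 'ac' -> no
  Position 6: 'cc' -> no
  Position 7: 'cc' -> no
Total matches: 1

1


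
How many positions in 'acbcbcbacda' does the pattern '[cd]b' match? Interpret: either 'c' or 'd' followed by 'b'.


Pattern: [cd]b means either 'c' or 'd' followed by 'b'.
Scanning 'acbcbcbacda' position-by-position:
  Pos 0: window 'ac' -> no
  Pos 1: window 'cb' -> MATCH
  Pos 2: window 'bc' -> no
  Pos 3: window 'cb' -> MATCH
  Pos 4: window 'bc' -> no
  Pos 5: window 'cb' -> MATCH
  Pos 6: window 'ba' -> no
  Pos 7: window 'ac' -> no
  Pos 8: window 'cd' -> no
  Pos 9: window 'da' -> no
  Pos 10: window 'a' -> no
Total matches: 3

3


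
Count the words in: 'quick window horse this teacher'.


Counting words by splitting on spaces:
  Word 1: 'quick'
  Word 2: 'window'
  Word 3: 'horse'
  Word 4: 'this'
  Word 5: 'teacher'
Total words: 5

5


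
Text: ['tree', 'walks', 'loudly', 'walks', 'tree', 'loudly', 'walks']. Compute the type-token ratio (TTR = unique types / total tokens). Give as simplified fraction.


Tokens: 7
Unique types: ('loudly', 'tree', 'walks') = 3
TTR = 3/7
Already in lowest terms.

3/7


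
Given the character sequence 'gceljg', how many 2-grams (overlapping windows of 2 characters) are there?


String 'gceljg' has length L = 6.
Number of overlapping n-grams = L - n + 1
Substituting: 6 - 2 + 1 = 5

5


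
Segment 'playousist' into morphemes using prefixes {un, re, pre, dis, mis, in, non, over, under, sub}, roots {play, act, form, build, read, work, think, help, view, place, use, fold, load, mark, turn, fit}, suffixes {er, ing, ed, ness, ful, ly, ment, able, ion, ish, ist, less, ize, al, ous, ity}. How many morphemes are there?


Segmenting 'playousist' against the inventory:
  'play' -> root (morpheme 1)
  'ous' -> suffix (morpheme 2)
  'ist' -> suffix (morpheme 3)
Total morphemes: 3

3


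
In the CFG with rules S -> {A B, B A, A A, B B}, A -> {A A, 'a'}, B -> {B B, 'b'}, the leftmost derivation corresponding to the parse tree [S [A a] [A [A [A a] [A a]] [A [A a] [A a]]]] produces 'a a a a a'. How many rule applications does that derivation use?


Every bracketed nonterminal node [X ...] in the tree is produced by exactly one rule application.
Reading the tree off as a leftmost derivation:
  Step 1: S  =>  A A   (applied S -> A A)
  Step 2: A A  =>  a A   (applied A -> a)
  Step 3: a A  =>  a A A   (applied A -> A A)
  Step 4: a A A  =>  a A A A   (applied A -> A A)
  Step 5: a A A A  =>  a a A A   (applied A -> a)
  Step 6: a a A A  =>  a a a A   (applied A -> a)
  Step 7: a a a A  =>  a a a A A   (applied A -> A A)
  Step 8: a a a A A  =>  a a a a A   (applied A -> a)
  Step 9: a a a a A  =>  a a a a a   (applied A -> a)
Final yield: a a a a a
Total rewrite steps: 9

9


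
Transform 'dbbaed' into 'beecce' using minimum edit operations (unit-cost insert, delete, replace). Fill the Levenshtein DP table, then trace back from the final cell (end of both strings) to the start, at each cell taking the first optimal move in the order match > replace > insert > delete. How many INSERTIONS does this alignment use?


Edit distance = 6. Backtracking from cell (6, 6) with preference match > replace > insert > delete,
then listing the resulting alignment 'dbbaed' -> 'beecce' left to right:
  Step 1: replace d->b
  Step 2: replace b->e
  Step 3: replace b->e
  Step 4: replace a->c
  Step 5: replace e->c
  Step 6: replace d->e
Total insertions: 0

0


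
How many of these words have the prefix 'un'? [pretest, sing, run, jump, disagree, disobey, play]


Checking each word for prefix 'un':
  'pretest' -> no (count: 0)
  'sing' -> no (count: 0)
  'run' -> no (count: 0)
  'jump' -> no (count: 0)
  'disagree' -> no (count: 0)
  'disobey' -> no (count: 0)
  'play' -> no (count: 0)
Total with prefix 'un': 0

0


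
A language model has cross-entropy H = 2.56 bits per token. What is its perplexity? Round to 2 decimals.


Perplexity formula: PP = 2^H
H = 2.56
PP = 2^2.56
Decompose: 2^2.56 = 2^2 * 2^0.56
2^2 = 4, 2^0.56 ~ 1.4742692
PP ~ 4 * 1.4742692 = 5.8970768
Rounded to 2 decimals: 5.90

5.90


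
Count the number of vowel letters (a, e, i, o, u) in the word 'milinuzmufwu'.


Scanning each character of 'milinuzmufwu':
  Position 1: 'm' -> consonant (running count: 0)
  Position 2: 'i' -> vowel (running count: 1)
  Position 3: 'l' -> consonant (running count: 1)
  Position 4: 'i' -> vowel (running count: 2)
  Position 5: 'n' -> consonant (running count: 2)
  Position 6: 'u' -> vowel (running count: 3)
  Position 7: 'z' -> consonant (running count: 3)
  Position 8: 'm' -> consonant (running count: 3)
  Position 9: 'u' -> vowel (running count: 4)
  Position 10: 'f' -> consonant (running count: 4)
  Position 11: 'w' -> consonant (running count: 4)
  Position 12: 'u' -> vowel (running count: 5)
Total vowels: 5

5


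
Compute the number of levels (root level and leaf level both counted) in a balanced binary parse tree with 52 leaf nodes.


In a balanced binary tree with n leaves the deepest leaf is ceil(log2(n)) edges below the root,
so counting node levels inclusive of root and leaves gives ceil(log2(n)) + 1 levels.
log2(52) = 5.7004
ceil(5.7004) = 6
levels = 6 + 1 = 7

7


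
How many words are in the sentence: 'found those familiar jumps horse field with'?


Counting words by splitting on spaces:
  Word 1: 'found'
  Word 2: 'those'
  Word 3: 'familiar'
  Word 4: 'jumps'
  Word 5: 'horse'
  Word 6: 'field'
  Word 7: 'with'
Total words: 7

7


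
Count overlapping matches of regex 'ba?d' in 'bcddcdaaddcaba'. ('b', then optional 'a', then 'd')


Pattern: ba?d means 'b', then optional 'a', then 'd'.
Scanning 'bcddcdaaddcaba' position-by-position:
  Pos 0: window 'bcd' -> no
  Pos 1: window 'cdd' -> no
  Pos 2: window 'ddc' -> no
  Pos 3: window 'dcd' -> no
  Pos 4: window 'cda' -> no
  Pos 5: window 'daa' -> no
  Pos 6: window 'aad' -> no
  Pos 7: window 'add' -> no
  Pos 8: window 'ddc' -> no
  Pos 9: window 'dca' -> no
  Pos 10: window 'cab' -> no
  Pos 11: window 'aba' -> no
  Pos 12: window 'ba' -> no
  Pos 13: window 'a' -> no
Total matches: 0

0


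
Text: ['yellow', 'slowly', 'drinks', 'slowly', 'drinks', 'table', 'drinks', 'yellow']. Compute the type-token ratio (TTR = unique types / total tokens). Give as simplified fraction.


Tokens: 8
Unique types: ('drinks', 'slowly', 'table', 'yellow') = 4
TTR = 4/8
Simplify: divide both by 4 -> 1/2
TTR = 1/2

1/2


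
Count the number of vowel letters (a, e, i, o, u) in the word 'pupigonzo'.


Scanning each character of 'pupigonzo':
  Position 1: 'p' -> consonant (running count: 0)
  Position 2: 'u' -> vowel (running count: 1)
  Position 3: 'p' -> consonant (running count: 1)
  Position 4: 'i' -> vowel (running count: 2)
  Position 5: 'g' -> consonant (running count: 2)
  Position 6: 'o' -> vowel (running count: 3)
  Position 7: 'n' -> consonant (running count: 3)
  Position 8: 'z' -> consonant (running count: 3)
  Position 9: 'o' -> vowel (running count: 4)
Total vowels: 4

4


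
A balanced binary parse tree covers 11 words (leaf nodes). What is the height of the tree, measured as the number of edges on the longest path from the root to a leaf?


In a balanced binary tree with n leaves the deepest leaf is ceil(log2(n)) edges below the root.
log2(11) = 3.4594
ceil(3.4594) = 4
height (edges) = 4

4


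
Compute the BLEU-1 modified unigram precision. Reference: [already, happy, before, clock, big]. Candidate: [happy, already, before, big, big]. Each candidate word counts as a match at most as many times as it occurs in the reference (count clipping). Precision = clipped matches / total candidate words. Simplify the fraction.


Reference word counts: {'already': 1, 'before': 1, 'big': 1, 'clock': 1, 'happy': 1}
Checking each candidate word (with clipping):
  'happy' -> in reference (ref count 1, used 1/1) -> match (matches: 1)
  'already' -> in reference (ref count 1, used 1/1) -> match (matches: 2)
  'before' -> in reference (ref count 1, used 1/1) -> match (matches: 3)
  'big' -> in reference (ref count 1, used 1/1) -> match (matches: 4)
  'big' -> ref count 1 already used up (1/1) -> clipped, no match (matches: 4)
Clipped matches: 4, Candidate length: 5
Precision = 4/5

4/5


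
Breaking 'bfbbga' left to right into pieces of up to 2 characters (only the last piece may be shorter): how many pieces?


'bfbbga' has 6 characters.
Chunking with max size 2:
  Chunk 1: 'bf' (positions 0-1)
  Chunk 2: 'bb' (positions 2-3)
  Chunk 3: 'ga' (positions 4-5)
Total chunks: ceil(6 / 2) = 3

3


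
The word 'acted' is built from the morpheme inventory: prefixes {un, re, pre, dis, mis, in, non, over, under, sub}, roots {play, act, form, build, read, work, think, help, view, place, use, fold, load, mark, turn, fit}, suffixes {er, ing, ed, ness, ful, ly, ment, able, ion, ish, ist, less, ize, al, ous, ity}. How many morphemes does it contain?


Segmenting 'acted' against the inventory:
  'act' -> root (morpheme 1)
  'ed' -> suffix (morpheme 2)
Total morphemes: 2

2


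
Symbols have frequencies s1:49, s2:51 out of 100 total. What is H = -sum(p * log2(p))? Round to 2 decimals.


Computing entropy H = -sum(p_i * log2(p_i)):
  s1: p = 49/100 = 0.4900, -p*log2(p) = 0.5043
  s2: p = 51/100 = 0.5100, -p*log2(p) = 0.4954
H = sum of terms = 0.9997
Rounded to 2 decimals: 1.00

1.00


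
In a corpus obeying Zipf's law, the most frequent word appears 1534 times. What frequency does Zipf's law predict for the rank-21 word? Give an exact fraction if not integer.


Zipf's law: freq(rank) = f1 / rank
f1 = 1534, rank = 21
freq = 1534 / 21
GCD(1534, 21) = 1
Simplified: 1534/21

1534/21


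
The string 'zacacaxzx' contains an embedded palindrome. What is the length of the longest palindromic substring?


Scanning 'zacacaxzx' for palindromic substrings.
Substring at positions 1-5: 'acaca'.
Check: reverse('acaca') = 'acaca' -> palindrome confirmed.
Neighbouring characters ('z' / 'x') break symmetry, so it cannot extend further.
No longer palindromic substring exists; longest length = 5

5


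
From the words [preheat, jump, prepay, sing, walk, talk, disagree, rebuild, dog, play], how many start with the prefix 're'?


Checking each word for prefix 're':
  'preheat' -> no (count: 0)
  'jump' -> no (count: 0)
  'prepay' -> no (count: 0)
  'sing' -> no (count: 0)
  'walk' -> no (count: 0)
  'talk' -> no (count: 0)
  'disagree' -> no (count: 0)
  'rebuild' -> YES, starts with 're' (count: 1)
  'dog' -> no (count: 1)
  'play' -> no (count: 1)
Total with prefix 're': 1

1


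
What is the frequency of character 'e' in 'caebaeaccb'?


Scanning 'caebaeaccb' for 'e':
  Position 2: 'e' -> MATCH (count: 1)
  Position 5: 'e' -> MATCH (count: 2)
Total occurrences of 'e': 2

2


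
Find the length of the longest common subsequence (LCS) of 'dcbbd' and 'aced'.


DP table for LCS of 'dcbbd' and 'aced':
       a  c  e  d
    0  0  0  0  0
  d 0  0  0  0  1
  c 0  0  1  1  1
  b 0  0  1  1  1
  b 0  0  1  1  1
  d 0  0  1  1  2
LCS: 'cd'
LCS length = 2

2


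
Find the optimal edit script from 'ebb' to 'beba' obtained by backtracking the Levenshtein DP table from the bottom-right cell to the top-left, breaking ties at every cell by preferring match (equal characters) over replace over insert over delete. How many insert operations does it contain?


Edit distance = 2. Backtracking from cell (3, 4) with preference match > replace > insert > delete,
then listing the resulting alignment 'ebb' -> 'beba' left to right:
  Step 1: insert 'b' [insertion #1]
  Step 2: keep 'e'
  Step 3: keep 'b'
  Step 4: replace b->a
Total insertions: 1

1


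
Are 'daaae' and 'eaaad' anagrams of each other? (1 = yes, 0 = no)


Sort characters of 'daaae': 'aaade'
Sort characters of 'eaaad': 'aaade'
Sorted forms match -> they ARE anagrams
Result: 1

1


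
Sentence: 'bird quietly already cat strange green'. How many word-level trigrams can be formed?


Word trigrams from [6] words:
  Trigram 1: (bird quietly already)
  Trigram 2: (quietly already cat)
  Trigram 3: (already cat strange)
  Trigram 4: (cat strange green)
Total word trigrams: 6 - 2 = 4

4


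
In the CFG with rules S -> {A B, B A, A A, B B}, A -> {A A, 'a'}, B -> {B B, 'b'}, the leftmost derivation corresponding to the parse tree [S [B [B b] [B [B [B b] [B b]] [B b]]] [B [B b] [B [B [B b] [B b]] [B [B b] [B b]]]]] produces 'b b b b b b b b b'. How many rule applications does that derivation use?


Every bracketed nonterminal node [X ...] in the tree is produced by exactly one rule application.
Reading the tree off as a leftmost derivation:
  Step 1: S  =>  B B   (applied S -> B B)
  Step 2: B B  =>  B B B   (applied B -> B B)
  Step 3: B B B  =>  b B B   (applied B -> b)
  Step 4: b B B  =>  b B B B   (applied B -> B B)
  Step 5: b B B B  =>  b B B B B   (applied B -> B B)
  Step 6: b B B B B  =>  b b B B B   (applied B -> b)
  Step 7: b b B B B  =>  b b b B B   (applied B -> b)
  Step 8: b b b B B  =>  b b b b B   (applied B -> b)
  Step 9: b b b b B  =>  b b b b B B   (applied B -> B B)
  Step 10: b b b b B B  =>  b b b b b B   (applied B -> b)
  Step 11: b b b b b B  =>  b b b b b B B   (applied B -> B B)
  Step 12: b b b b b B B  =>  b b b b b B B B   (applied B -> B B)
  Step 13: b b b b b B B B  =>  b b b b b b B B   (applied B -> b)
  Step 14: b b b b b b B B  =>  b b b b b b b B   (applied B -> b)
  Step 15: b b b b b b b B  =>  b b b b b b b B B   (applied B -> B B)
  Step 16: b b b b b b b B B  =>  b b b b b b b b B   (applied B -> b)
  Step 17: b b b b b b b b B  =>  b b b b b b b b b   (applied B -> b)
Final yield: b b b b b b b b b
Total rewrite steps: 17

17


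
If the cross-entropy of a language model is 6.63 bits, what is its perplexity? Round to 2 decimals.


Perplexity formula: PP = 2^H
H = 6.63
PP = 2^6.63
Decompose: 2^6.63 = 2^6 * 2^0.63
2^6 = 64, 2^0.63 ~ 1.5475650
PP ~ 64 * 1.5475650 = 99.0441600
Rounded to 2 decimals: 99.04

99.04


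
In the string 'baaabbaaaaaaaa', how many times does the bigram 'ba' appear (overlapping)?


Scanning 'baaabbaaaaaaaa' for bigram 'ba':
  Position 0: 'ba' -> MATCH
  Position 1: 'aa' -> no
  Position 2: 'aa' -> no
  Position 3: 'ab' -> no
  Position 4: 'bb' -> no
  Position 5: 'ba' -> MATCH
  Position 6: 'aa' -> no
  Position 7: 'aa' -> no
  Position 8: 'aa' -> no
  Position 9: 'aa' -> no
  Position 10: 'aa' -> no
  Position 11: 'aa' -> no
  Position 12: 'aa' -> no
Total matches: 2

2


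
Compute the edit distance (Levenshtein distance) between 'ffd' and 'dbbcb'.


Building DP table for s1='ffd' (len 3) and s2='dbbcb' (len 5):
       d  b  b  c  b
    0  1  2  3  4  5
  f 1  1  2  3  4  5
  f 2  2  2  3  4  5
  d 3  2  3  3  4  5
Edit distance = dp[3][5] = 5

5


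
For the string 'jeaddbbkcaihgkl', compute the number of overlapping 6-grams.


String 'jeaddbbkcaihgkl' has length L = 15.
Number of overlapping n-grams = L - n + 1
Substituting: 15 - 6 + 1 = 10

10


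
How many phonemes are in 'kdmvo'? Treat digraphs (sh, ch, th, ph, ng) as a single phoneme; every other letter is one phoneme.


Parsing 'kdmvo' greedily, digraphs first:
  'k' -> consonant phoneme (phonemes so far: 1)
  'd' -> consonant phoneme (phonemes so far: 2)
  'm' -> consonant phoneme (phonemes so far: 3)
  'v' -> consonant phoneme (phonemes so far: 4)
  'o' -> vowel phoneme (phonemes so far: 5)
Total phonemes: 5

5


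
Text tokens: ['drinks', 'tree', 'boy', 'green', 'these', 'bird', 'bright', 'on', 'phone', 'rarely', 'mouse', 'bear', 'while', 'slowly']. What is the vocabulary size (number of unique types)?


Listing all tokens and tracking unique types:
  Token 1: 'drinks' -> NEW (unique so far: 1)
  Token 2: 'tree' -> NEW (unique so far: 2)
  Token 3: 'boy' -> NEW (unique so far: 3)
  Token 4: 'green' -> NEW (unique so far: 4)
  Token 5: 'these' -> NEW (unique so far: 5)
  Token 6: 'bird' -> NEW (unique so far: 6)
  Token 7: 'bright' -> NEW (unique so far: 7)
  Token 8: 'on' -> NEW (unique so far: 8)
  Token 9: 'phone' -> NEW (unique so far: 9)
  Token 10: 'rarely' -> NEW (unique so far: 10)
  Token 11: 'mouse' -> NEW (unique so far: 11)
  Token 12: 'bear' -> NEW (unique so far: 12)
  Token 13: 'while' -> NEW (unique so far: 13)
  Token 14: 'slowly' -> NEW (unique so far: 14)
Unique types: ('bear', 'bird', 'boy', 'bright', 'drinks', 'green', 'mouse', 'on', 'phone', 'rarely', 'slowly', 'these', 'tree', 'while')
Vocabulary size: 14

14


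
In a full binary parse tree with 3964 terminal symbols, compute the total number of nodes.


Leaf nodes (terminals): 3964
Internal nodes = n - 1 = 3964 - 1 = 3963
Total = leaves + internal = 3964 + 3963 = 7927

7927


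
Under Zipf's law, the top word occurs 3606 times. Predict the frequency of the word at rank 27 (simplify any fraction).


Zipf's law: freq(rank) = f1 / rank
f1 = 3606, rank = 27
freq = 3606 / 27
GCD(3606, 27) = 3
Simplified: 1202/9

1202/9


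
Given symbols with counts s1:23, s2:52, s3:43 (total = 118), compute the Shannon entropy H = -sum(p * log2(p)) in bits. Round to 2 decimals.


Computing entropy H = -sum(p_i * log2(p_i)):
  s1: p = 23/118 = 0.1949, -p*log2(p) = 0.4598
  s2: p = 52/118 = 0.4407, -p*log2(p) = 0.5210
  s3: p = 43/118 = 0.3644, -p*log2(p) = 0.5307
H = sum of terms = 1.5115
Rounded to 2 decimals: 1.51

1.51


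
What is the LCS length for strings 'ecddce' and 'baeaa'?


DP table for LCS of 'ecddce' and 'baeaa':
       b  a  e  a  a
    0  0  0  0  0  0
  e 0  0  0  1  1  1
  c 0  0  0  1  1  1
  d 0  0  0  1  1  1
  d 0  0  0  1  1  1
  c 0  0  0  1  1  1
  e 0  0  0  1  1  1
LCS: 'e'
LCS length = 1

1


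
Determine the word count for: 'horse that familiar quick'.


Counting words by splitting on spaces:
  Word 1: 'horse'
  Word 2: 'that'
  Word 3: 'familiar'
  Word 4: 'quick'
Total words: 4

4


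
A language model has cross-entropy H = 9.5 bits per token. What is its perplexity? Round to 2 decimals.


Perplexity formula: PP = 2^H
H = 9.5
PP = 2^9.5
Decompose: 2^9.5 = 2^9 * 2^0.5 = 2^9 * sqrt(2)
2^9 = 512, sqrt(2) ~ 1.4142136
PP ~ 512 * 1.4142136 = 724.0773632
Rounded to 2 decimals: 724.08

724.08


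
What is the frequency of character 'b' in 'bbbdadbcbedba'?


Scanning 'bbbdadbcbedba' for 'b':
  Position 0: 'b' -> MATCH (count: 1)
  Position 1: 'b' -> MATCH (count: 2)
  Position 2: 'b' -> MATCH (count: 3)
  Position 6: 'b' -> MATCH (count: 4)
  Position 8: 'b' -> MATCH (count: 5)
  Position 11: 'b' -> MATCH (count: 6)
Total occurrences of 'b': 6

6


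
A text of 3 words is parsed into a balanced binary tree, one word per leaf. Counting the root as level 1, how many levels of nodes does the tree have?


In a balanced binary tree with n leaves the deepest leaf is ceil(log2(n)) edges below the root,
so counting node levels inclusive of root and leaves gives ceil(log2(n)) + 1 levels.
log2(3) = 1.5850
ceil(1.5850) = 2
levels = 2 + 1 = 3

3


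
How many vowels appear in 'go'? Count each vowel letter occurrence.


Scanning each character of 'go':
  Position 1: 'g' -> consonant (running count: 0)
  Position 2: 'o' -> vowel (running count: 1)
Total vowels: 1

1


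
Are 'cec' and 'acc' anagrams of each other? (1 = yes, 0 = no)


Sort characters of 'cec': 'cce'
Sort characters of 'acc': 'acc'
Sorted forms differ -> they are NOT anagrams
Result: 0

0


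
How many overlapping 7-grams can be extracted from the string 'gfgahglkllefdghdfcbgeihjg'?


String 'gfgahglkllefdghdfcbgeihjg' has length L = 25.
Number of overlapping n-grams = L - n + 1
Substituting: 25 - 7 + 1 = 19

19


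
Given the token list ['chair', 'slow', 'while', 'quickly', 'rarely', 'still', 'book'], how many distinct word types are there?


Listing all tokens and tracking unique types:
  Token 1: 'chair' -> NEW (unique so far: 1)
  Token 2: 'slow' -> NEW (unique so far: 2)
  Token 3: 'while' -> NEW (unique so far: 3)
  Token 4: 'quickly' -> NEW (unique so far: 4)
  Token 5: 'rarely' -> NEW (unique so far: 5)
  Token 6: 'still' -> NEW (unique so far: 6)
  Token 7: 'book' -> NEW (unique so far: 7)
Unique types: ('book', 'chair', 'quickly', 'rarely', 'slow', 'still', 'while')
Vocabulary size: 7

7


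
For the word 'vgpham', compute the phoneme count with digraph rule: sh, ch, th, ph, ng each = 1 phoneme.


Parsing 'vgpham' greedily, digraphs first:
  'v' -> consonant phoneme (phonemes so far: 1)
  'g' -> consonant phoneme (phonemes so far: 2)
  'ph' -> digraph (1 consonant phoneme) (phonemes so far: 3)
  'a' -> vowel phoneme (phonemes so far: 4)
  'm' -> consonant phoneme (phonemes so far: 5)
Total phonemes: 5

5


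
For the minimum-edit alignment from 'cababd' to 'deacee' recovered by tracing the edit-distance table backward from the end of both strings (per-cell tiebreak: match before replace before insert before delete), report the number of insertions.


Edit distance = 6. Backtracking from cell (6, 6) with preference match > replace > insert > delete,
then listing the resulting alignment 'cababd' -> 'deacee' left to right:
  Step 1: replace c->d
  Step 2: replace a->e
  Step 3: replace b->a
  Step 4: replace a->c
  Step 5: replace b->e
  Step 6: replace d->e
Total insertions: 0

0


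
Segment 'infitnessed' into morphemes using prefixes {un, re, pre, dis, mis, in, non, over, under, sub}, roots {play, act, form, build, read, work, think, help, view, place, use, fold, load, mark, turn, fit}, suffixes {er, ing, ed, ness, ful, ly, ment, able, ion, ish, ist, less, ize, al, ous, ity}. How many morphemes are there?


Segmenting 'infitnessed' against the inventory:
  'in' -> prefix (morpheme 1)
  'fit' -> root (morpheme 2)
  'ness' -> suffix (morpheme 3)
  'ed' -> suffix (morpheme 4)
Total morphemes: 4

4


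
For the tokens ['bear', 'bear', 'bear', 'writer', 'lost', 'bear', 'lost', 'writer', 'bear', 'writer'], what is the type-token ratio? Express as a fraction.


Tokens: 10
Unique types: ('bear', 'lost', 'writer') = 3
TTR = 3/10
Already in lowest terms.

3/10


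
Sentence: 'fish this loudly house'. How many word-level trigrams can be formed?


Word trigrams from [4] words:
  Trigram 1: (fish this loudly)
  Trigram 2: (this loudly house)
Total word trigrams: 4 - 2 = 2

2


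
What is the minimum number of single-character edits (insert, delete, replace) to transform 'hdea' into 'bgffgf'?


Building DP table for s1='hdea' (len 4) and s2='bgffgf' (len 6):
       b  g  f  f  g  f
    0  1  2  3  4  5  6
  h 1  1  2  3  4  5  6
  d 2  2  2  3  4  5  6
  e 3  3  3  3  4  5  6
  a 4  4  4  4  4  5  6
Edit distance = dp[4][6] = 6

6


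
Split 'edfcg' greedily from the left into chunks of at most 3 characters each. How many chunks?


'edfcg' has 5 characters.
Chunking with max size 3:
  Chunk 1: 'edf' (positions 0-2)
  Chunk 2: 'cg' (positions 3-4)
Total chunks: ceil(5 / 3) = 2

2


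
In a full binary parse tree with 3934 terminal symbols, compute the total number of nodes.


Leaf nodes (terminals): 3934
Internal nodes = n - 1 = 3934 - 1 = 3933
Total = leaves + internal = 3934 + 3933 = 7867

7867


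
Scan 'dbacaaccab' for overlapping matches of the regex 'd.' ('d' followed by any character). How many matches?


Pattern: d. means 'd' followed by any character.
Scanning 'dbacaaccab' position-by-position:
  Pos 0: window 'db' -> MATCH
  Pos 1: window 'ba' -> no
  Pos 2: window 'ac' -> no
  Pos 3: window 'ca' -> no
  Pos 4: window 'aa' -> no
  Pos 5: window 'ac' -> no
  Pos 6: window 'cc' -> no
  Pos 7: window 'ca' -> no
  Pos 8: window 'ab' -> no
  Pos 9: window 'b' -> no
Total matches: 1

1


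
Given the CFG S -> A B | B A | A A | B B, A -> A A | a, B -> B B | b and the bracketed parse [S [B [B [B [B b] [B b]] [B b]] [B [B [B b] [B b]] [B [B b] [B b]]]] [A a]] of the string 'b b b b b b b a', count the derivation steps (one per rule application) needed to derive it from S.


Every bracketed nonterminal node [X ...] in the tree is produced by exactly one rule application.
Reading the tree off as a leftmost derivation:
  Step 1: S  =>  B A   (applied S -> B A)
  Step 2: B A  =>  B B A   (applied B -> B B)
  Step 3: B B A  =>  B B B A   (applied B -> B B)
  Step 4: B B B A  =>  B B B B A   (applied B -> B B)
  Step 5: B B B B A  =>  b B B B A   (applied B -> b)
  Step 6: b B B B A  =>  b b B B A   (applied B -> b)
  Step 7: b b B B A  =>  b b b B A   (applied B -> b)
  Step 8: b b b B A  =>  b b b B B A   (applied B -> B B)
  Step 9: b b b B B A  =>  b b b B B B A   (applied B -> B B)
  Step 10: b b b B B B A  =>  b b b b B B A   (applied B -> b)
  Step 11: b b b b B B A  =>  b b b b b B A   (applied B -> b)
  Step 12: b b b b b B A  =>  b b b b b B B A   (applied B -> B B)
  Step 13: b b b b b B B A  =>  b b b b b b B A   (applied B -> b)
  Step 14: b b b b b b B A  =>  b b b b b b b A   (applied B -> b)
  Step 15: b b b b b b b A  =>  b b b b b b b a   (applied A -> a)
Final yield: b b b b b b b a
Total rewrite steps: 15

15


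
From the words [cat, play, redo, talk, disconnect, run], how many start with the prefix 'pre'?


Checking each word for prefix 'pre':
  'cat' -> no (count: 0)
  'play' -> no (count: 0)
  'redo' -> no (count: 0)
  'talk' -> no (count: 0)
  'disconnect' -> no (count: 0)
  'run' -> no (count: 0)
Total with prefix 'pre': 0

0


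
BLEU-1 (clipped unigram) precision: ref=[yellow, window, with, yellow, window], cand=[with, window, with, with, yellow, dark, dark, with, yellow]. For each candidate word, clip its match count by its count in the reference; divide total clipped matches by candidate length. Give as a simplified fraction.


Reference word counts: {'window': 2, 'with': 1, 'yellow': 2}
Checking each candidate word (with clipping):
  'with' -> in reference (ref count 1, used 1/1) -> match (matches: 1)
  'window' -> in reference (ref count 2, used 1/2) -> match (matches: 2)
  'with' -> ref count 1 already used up (1/1) -> clipped, no match (matches: 2)
  'with' -> ref count 1 already used up (1/1) -> clipped, no match (matches: 2)
  'yellow' -> in reference (ref count 2, used 1/2) -> match (matches: 3)
  'dark' -> not in reference -> no match (matches: 3)
  'dark' -> not in reference -> no match (matches: 3)
  'with' -> ref count 1 already used up (1/1) -> clipped, no match (matches: 3)
  'yellow' -> in reference (ref count 2, used 2/2) -> match (matches: 4)
Clipped matches: 4, Candidate length: 9
Precision = 4/9

4/9


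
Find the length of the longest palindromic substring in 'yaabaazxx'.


Scanning 'yaabaazxx' for palindromic substrings.
Substring at positions 1-5: 'aabaa'.
Check: reverse('aabaa') = 'aabaa' -> palindrome confirmed.
Neighbouring characters ('y' / 'z') break symmetry, so it cannot extend further.
No longer palindromic substring exists; longest length = 5

5


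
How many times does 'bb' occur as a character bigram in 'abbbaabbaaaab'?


Scanning 'abbbaabbaaaab' for bigram 'bb':
  Position 0: 'ab' -> no
  Position 1: 'bb' -> MATCH
  Position 2: 'bb' -> MATCH
  Position 3: 'ba' -> no
  Position 4: 'aa' -> no
  Position 5: 'ab' -> no
  Position 6: 'bb' -> MATCH
  Position 7: 'ba' -> no
  Position 8: 'aa' -> no
  Position 9: 'aa' -> no
  Position 10: 'aa' -> no
  Position 11: 'ab' -> no
Total matches: 3

3
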